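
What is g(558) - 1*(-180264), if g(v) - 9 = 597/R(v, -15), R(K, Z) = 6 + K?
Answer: 33891523/188 ≈ 1.8027e+5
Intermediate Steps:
g(v) = 9 + 597/(6 + v)
g(558) - 1*(-180264) = 3*(217 + 3*558)/(6 + 558) - 1*(-180264) = 3*(217 + 1674)/564 + 180264 = 3*(1/564)*1891 + 180264 = 1891/188 + 180264 = 33891523/188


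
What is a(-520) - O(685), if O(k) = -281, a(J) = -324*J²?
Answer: -87609319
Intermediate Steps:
a(-520) - O(685) = -324*(-520)² - 1*(-281) = -324*270400 + 281 = -87609600 + 281 = -87609319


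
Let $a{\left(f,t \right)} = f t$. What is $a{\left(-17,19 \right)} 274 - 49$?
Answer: $-88551$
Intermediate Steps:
$a{\left(-17,19 \right)} 274 - 49 = \left(-17\right) 19 \cdot 274 - 49 = \left(-323\right) 274 - 49 = -88502 - 49 = -88551$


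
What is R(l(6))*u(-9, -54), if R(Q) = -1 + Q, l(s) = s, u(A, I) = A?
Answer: -45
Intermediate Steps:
R(l(6))*u(-9, -54) = (-1 + 6)*(-9) = 5*(-9) = -45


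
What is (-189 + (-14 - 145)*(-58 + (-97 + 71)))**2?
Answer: 173369889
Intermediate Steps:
(-189 + (-14 - 145)*(-58 + (-97 + 71)))**2 = (-189 - 159*(-58 - 26))**2 = (-189 - 159*(-84))**2 = (-189 + 13356)**2 = 13167**2 = 173369889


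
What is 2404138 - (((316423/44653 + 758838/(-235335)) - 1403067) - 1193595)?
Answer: 17516811641663503/3502804585 ≈ 5.0008e+6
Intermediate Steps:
2404138 - (((316423/44653 + 758838/(-235335)) - 1403067) - 1193595) = 2404138 - (((316423*(1/44653) + 758838*(-1/235335)) - 1403067) - 1193595) = 2404138 - (((316423/44653 - 252946/78445) - 1403067) - 1193595) = 2404138 - ((13527004497/3502804585 - 1403067) - 1193595) = 2404138 - (-4914655993657698/3502804585 - 1193595) = 2404138 - 1*(-9095586032290773/3502804585) = 2404138 + 9095586032290773/3502804585 = 17516811641663503/3502804585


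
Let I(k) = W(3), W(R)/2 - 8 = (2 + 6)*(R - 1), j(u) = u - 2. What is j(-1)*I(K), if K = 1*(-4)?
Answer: -144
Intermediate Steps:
j(u) = -2 + u
K = -4
W(R) = 16*R (W(R) = 16 + 2*((2 + 6)*(R - 1)) = 16 + 2*(8*(-1 + R)) = 16 + 2*(-8 + 8*R) = 16 + (-16 + 16*R) = 16*R)
I(k) = 48 (I(k) = 16*3 = 48)
j(-1)*I(K) = (-2 - 1)*48 = -3*48 = -144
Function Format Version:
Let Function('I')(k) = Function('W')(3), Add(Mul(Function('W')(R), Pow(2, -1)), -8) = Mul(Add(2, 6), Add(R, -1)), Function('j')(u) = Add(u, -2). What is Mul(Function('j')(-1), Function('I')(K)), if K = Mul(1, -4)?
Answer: -144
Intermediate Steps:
Function('j')(u) = Add(-2, u)
K = -4
Function('W')(R) = Mul(16, R) (Function('W')(R) = Add(16, Mul(2, Mul(Add(2, 6), Add(R, -1)))) = Add(16, Mul(2, Mul(8, Add(-1, R)))) = Add(16, Mul(2, Add(-8, Mul(8, R)))) = Add(16, Add(-16, Mul(16, R))) = Mul(16, R))
Function('I')(k) = 48 (Function('I')(k) = Mul(16, 3) = 48)
Mul(Function('j')(-1), Function('I')(K)) = Mul(Add(-2, -1), 48) = Mul(-3, 48) = -144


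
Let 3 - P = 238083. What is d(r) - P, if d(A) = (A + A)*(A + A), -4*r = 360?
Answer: 270480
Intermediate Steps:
r = -90 (r = -¼*360 = -90)
d(A) = 4*A² (d(A) = (2*A)*(2*A) = 4*A²)
P = -238080 (P = 3 - 1*238083 = 3 - 238083 = -238080)
d(r) - P = 4*(-90)² - 1*(-238080) = 4*8100 + 238080 = 32400 + 238080 = 270480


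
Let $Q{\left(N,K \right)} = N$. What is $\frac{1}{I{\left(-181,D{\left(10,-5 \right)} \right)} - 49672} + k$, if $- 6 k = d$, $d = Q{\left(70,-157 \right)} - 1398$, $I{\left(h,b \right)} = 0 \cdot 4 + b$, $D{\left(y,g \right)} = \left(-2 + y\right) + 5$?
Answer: $\frac{10991191}{49659} \approx 221.33$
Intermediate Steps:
$D{\left(y,g \right)} = 3 + y$
$I{\left(h,b \right)} = b$ ($I{\left(h,b \right)} = 0 + b = b$)
$d = -1328$ ($d = 70 - 1398 = -1328$)
$k = \frac{664}{3}$ ($k = \left(- \frac{1}{6}\right) \left(-1328\right) = \frac{664}{3} \approx 221.33$)
$\frac{1}{I{\left(-181,D{\left(10,-5 \right)} \right)} - 49672} + k = \frac{1}{\left(3 + 10\right) - 49672} + \frac{664}{3} = \frac{1}{13 - 49672} + \frac{664}{3} = \frac{1}{-49659} + \frac{664}{3} = - \frac{1}{49659} + \frac{664}{3} = \frac{10991191}{49659}$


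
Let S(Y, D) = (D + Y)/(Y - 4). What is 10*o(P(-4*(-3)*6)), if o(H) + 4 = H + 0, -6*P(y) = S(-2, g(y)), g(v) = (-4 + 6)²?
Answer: -355/9 ≈ -39.444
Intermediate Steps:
g(v) = 4 (g(v) = 2² = 4)
S(Y, D) = (D + Y)/(-4 + Y)
P(y) = 1/18 (P(y) = -(4 - 2)/(6*(-4 - 2)) = -2/(6*(-6)) = -(-1)*2/36 = -⅙*(-⅓) = 1/18)
o(H) = -4 + H (o(H) = -4 + (H + 0) = -4 + H)
10*o(P(-4*(-3)*6)) = 10*(-4 + 1/18) = 10*(-71/18) = -355/9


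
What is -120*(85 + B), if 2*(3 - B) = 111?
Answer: -3900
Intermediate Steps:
B = -105/2 (B = 3 - 1/2*111 = 3 - 111/2 = -105/2 ≈ -52.500)
-120*(85 + B) = -120*(85 - 105/2) = -120*65/2 = -3900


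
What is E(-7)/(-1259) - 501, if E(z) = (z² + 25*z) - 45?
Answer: -630588/1259 ≈ -500.86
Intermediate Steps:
E(z) = -45 + z² + 25*z
E(-7)/(-1259) - 501 = (-45 + (-7)² + 25*(-7))/(-1259) - 501 = (-45 + 49 - 175)*(-1/1259) - 501 = -171*(-1/1259) - 501 = 171/1259 - 501 = -630588/1259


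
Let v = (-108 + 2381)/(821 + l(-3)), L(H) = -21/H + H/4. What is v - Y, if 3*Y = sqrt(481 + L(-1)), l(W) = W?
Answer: 2273/818 - sqrt(223)/2 ≈ -4.6879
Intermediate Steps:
L(H) = -21/H + H/4 (L(H) = -21/H + H*(1/4) = -21/H + H/4)
v = 2273/818 (v = (-108 + 2381)/(821 - 3) = 2273/818 ≈ 2.7787)
Y = sqrt(223)/2 (Y = sqrt(481 + (-21/(-1) + (1/4)*(-1)))/3 = sqrt(481 + (-21*(-1) - 1/4))/3 = sqrt(481 + (21 - 1/4))/3 = sqrt(481 + 83/4)/3 = sqrt(2007/4)/3 = (3*sqrt(223)/2)/3 = sqrt(223)/2 ≈ 7.4666)
v - Y = 2273/818 - sqrt(223)/2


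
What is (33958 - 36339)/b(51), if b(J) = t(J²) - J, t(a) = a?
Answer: -2381/2550 ≈ -0.93373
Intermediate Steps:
b(J) = J² - J
(33958 - 36339)/b(51) = (33958 - 36339)/((51*(-1 + 51))) = -2381/(51*50) = -2381/2550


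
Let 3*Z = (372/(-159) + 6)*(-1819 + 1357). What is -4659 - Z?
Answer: -217051/53 ≈ -4095.3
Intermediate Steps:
Z = -29876/53 (Z = ((372/(-159) + 6)*(-1819 + 1357))/3 = ((372*(-1/159) + 6)*(-462))/3 = ((-124/53 + 6)*(-462))/3 = ((194/53)*(-462))/3 = (⅓)*(-89628/53) = -29876/53 ≈ -563.70)
-4659 - Z = -4659 - 1*(-29876/53) = -4659 + 29876/53 = -217051/53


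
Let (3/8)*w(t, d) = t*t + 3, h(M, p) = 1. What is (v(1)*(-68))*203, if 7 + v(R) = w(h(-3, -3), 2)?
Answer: -151844/3 ≈ -50615.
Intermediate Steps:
w(t, d) = 8 + 8*t²/3 (w(t, d) = 8*(t*t + 3)/3 = 8*(t² + 3)/3 = 8*(3 + t²)/3 = 8 + 8*t²/3)
v(R) = 11/3 (v(R) = -7 + (8 + (8/3)*1²) = -7 + (8 + (8/3)*1) = -7 + (8 + 8/3) = -7 + 32/3 = 11/3)
(v(1)*(-68))*203 = ((11/3)*(-68))*203 = -748/3*203 = -151844/3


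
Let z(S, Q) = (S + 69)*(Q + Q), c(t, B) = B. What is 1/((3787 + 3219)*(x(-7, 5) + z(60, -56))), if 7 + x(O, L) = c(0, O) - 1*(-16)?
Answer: -1/101208676 ≈ -9.8806e-9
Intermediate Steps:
z(S, Q) = 2*Q*(69 + S) (z(S, Q) = (69 + S)*(2*Q) = 2*Q*(69 + S))
x(O, L) = 9 + O (x(O, L) = -7 + (O - 1*(-16)) = -7 + (O + 16) = -7 + (16 + O) = 9 + O)
1/((3787 + 3219)*(x(-7, 5) + z(60, -56))) = 1/((3787 + 3219)*((9 - 7) + 2*(-56)*(69 + 60))) = 1/(7006*(2 + 2*(-56)*129)) = 1/(7006*(2 - 14448)) = 1/(7006*(-14446)) = 1/(-101208676) = -1/101208676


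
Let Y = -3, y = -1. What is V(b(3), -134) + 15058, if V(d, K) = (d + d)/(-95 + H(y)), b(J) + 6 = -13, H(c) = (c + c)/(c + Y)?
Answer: 2846038/189 ≈ 15058.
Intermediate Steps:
H(c) = 2*c/(-3 + c) (H(c) = (c + c)/(c - 3) = (2*c)/(-3 + c) = 2*c/(-3 + c))
b(J) = -19 (b(J) = -6 - 13 = -19)
V(d, K) = -4*d/189 (V(d, K) = (d + d)/(-95 + 2*(-1)/(-3 - 1)) = (2*d)/(-95 + 2*(-1)/(-4)) = (2*d)/(-95 + 2*(-1)*(-¼)) = (2*d)/(-95 + ½) = (2*d)/(-189/2) = (2*d)*(-2/189) = -4*d/189)
V(b(3), -134) + 15058 = -4/189*(-19) + 15058 = 76/189 + 15058 = 2846038/189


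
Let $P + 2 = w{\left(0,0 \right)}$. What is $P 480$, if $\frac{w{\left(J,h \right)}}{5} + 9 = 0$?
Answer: $-22560$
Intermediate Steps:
$w{\left(J,h \right)} = -45$ ($w{\left(J,h \right)} = -45 + 5 \cdot 0 = -45 + 0 = -45$)
$P = -47$ ($P = -2 - 45 = -47$)
$P 480 = \left(-47\right) 480 = -22560$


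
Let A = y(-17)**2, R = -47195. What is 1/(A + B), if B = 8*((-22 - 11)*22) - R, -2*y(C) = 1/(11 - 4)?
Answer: 196/8111853 ≈ 2.4162e-5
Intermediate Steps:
y(C) = -1/14 (y(C) = -1/(2*(11 - 4)) = -1/2/7 = -1/2*1/7 = -1/14)
A = 1/196 (A = (-1/14)**2 = 1/196 ≈ 0.0051020)
B = 41387 (B = 8*((-22 - 11)*22) - 1*(-47195) = 8*(-33*22) + 47195 = 8*(-726) + 47195 = -5808 + 47195 = 41387)
1/(A + B) = 1/(1/196 + 41387) = 1/(8111853/196) = 196/8111853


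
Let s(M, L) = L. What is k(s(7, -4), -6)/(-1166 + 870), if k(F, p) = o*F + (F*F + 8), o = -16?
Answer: -11/37 ≈ -0.29730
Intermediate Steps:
k(F, p) = 8 + F**2 - 16*F (k(F, p) = -16*F + (F*F + 8) = -16*F + (F**2 + 8) = -16*F + (8 + F**2) = 8 + F**2 - 16*F)
k(s(7, -4), -6)/(-1166 + 870) = (8 + (-4)**2 - 16*(-4))/(-1166 + 870) = (8 + 16 + 64)/(-296) = -1/296*88 = -11/37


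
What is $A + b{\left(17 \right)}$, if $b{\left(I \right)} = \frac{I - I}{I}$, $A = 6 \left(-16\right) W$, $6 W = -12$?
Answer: $192$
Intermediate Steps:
$W = -2$ ($W = \frac{1}{6} \left(-12\right) = -2$)
$A = 192$ ($A = 6 \left(-16\right) \left(-2\right) = \left(-96\right) \left(-2\right) = 192$)
$b{\left(I \right)} = 0$ ($b{\left(I \right)} = \frac{0}{I} = 0$)
$A + b{\left(17 \right)} = 192 + 0 = 192$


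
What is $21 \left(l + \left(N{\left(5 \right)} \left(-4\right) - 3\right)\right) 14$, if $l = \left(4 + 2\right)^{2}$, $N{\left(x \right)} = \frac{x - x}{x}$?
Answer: $9702$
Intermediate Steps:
$N{\left(x \right)} = 0$ ($N{\left(x \right)} = \frac{0}{x} = 0$)
$l = 36$ ($l = 6^{2} = 36$)
$21 \left(l + \left(N{\left(5 \right)} \left(-4\right) - 3\right)\right) 14 = 21 \left(36 + \left(0 \left(-4\right) - 3\right)\right) 14 = 21 \left(36 + \left(0 - 3\right)\right) 14 = 21 \left(36 - 3\right) 14 = 21 \cdot 33 \cdot 14 = 693 \cdot 14 = 9702$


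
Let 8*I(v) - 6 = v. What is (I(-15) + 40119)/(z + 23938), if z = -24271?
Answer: -106981/888 ≈ -120.47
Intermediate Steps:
I(v) = 3/4 + v/8
(I(-15) + 40119)/(z + 23938) = ((3/4 + (1/8)*(-15)) + 40119)/(-24271 + 23938) = ((3/4 - 15/8) + 40119)/(-333) = (-9/8 + 40119)*(-1/333) = (320943/8)*(-1/333) = -106981/888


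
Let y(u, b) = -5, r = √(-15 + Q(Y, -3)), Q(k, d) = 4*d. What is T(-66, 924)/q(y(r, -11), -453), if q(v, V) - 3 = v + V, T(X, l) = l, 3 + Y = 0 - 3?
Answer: -132/65 ≈ -2.0308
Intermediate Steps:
Y = -6 (Y = -3 + (0 - 3) = -3 - 3 = -6)
r = 3*I*√3 (r = √(-15 + 4*(-3)) = √(-15 - 12) = √(-27) = 3*I*√3 ≈ 5.1962*I)
q(v, V) = 3 + V + v (q(v, V) = 3 + (v + V) = 3 + (V + v) = 3 + V + v)
T(-66, 924)/q(y(r, -11), -453) = 924/(3 - 453 - 5) = 924/(-455) = 924*(-1/455) = -132/65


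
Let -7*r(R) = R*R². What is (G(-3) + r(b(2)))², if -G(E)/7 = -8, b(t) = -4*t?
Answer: 817216/49 ≈ 16678.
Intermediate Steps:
r(R) = -R³/7 (r(R) = -R*R²/7 = -R³/7)
G(E) = 56 (G(E) = -7*(-8) = 56)
(G(-3) + r(b(2)))² = (56 - (-4*2)³/7)² = (56 - ⅐*(-8)³)² = (56 - ⅐*(-512))² = (56 + 512/7)² = (904/7)² = 817216/49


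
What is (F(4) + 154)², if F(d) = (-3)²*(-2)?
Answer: 18496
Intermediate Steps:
F(d) = -18 (F(d) = 9*(-2) = -18)
(F(4) + 154)² = (-18 + 154)² = 136² = 18496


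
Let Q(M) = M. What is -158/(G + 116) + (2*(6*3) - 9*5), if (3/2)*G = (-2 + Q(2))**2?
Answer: -601/58 ≈ -10.362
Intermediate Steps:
G = 0 (G = 2*(-2 + 2)**2/3 = (2/3)*0**2 = (2/3)*0 = 0)
-158/(G + 116) + (2*(6*3) - 9*5) = -158/(0 + 116) + (2*(6*3) - 9*5) = -158/116 + (2*18 - 1*45) = (1/116)*(-158) + (36 - 45) = -79/58 - 9 = -601/58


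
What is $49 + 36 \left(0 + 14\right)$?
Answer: $553$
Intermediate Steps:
$49 + 36 \left(0 + 14\right) = 49 + 36 \cdot 14 = 49 + 504 = 553$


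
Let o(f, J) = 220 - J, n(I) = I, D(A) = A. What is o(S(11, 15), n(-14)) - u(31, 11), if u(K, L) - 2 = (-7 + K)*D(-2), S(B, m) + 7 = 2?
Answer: 280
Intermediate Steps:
S(B, m) = -5 (S(B, m) = -7 + 2 = -5)
u(K, L) = 16 - 2*K (u(K, L) = 2 + (-7 + K)*(-2) = 2 + (14 - 2*K) = 16 - 2*K)
o(S(11, 15), n(-14)) - u(31, 11) = (220 - 1*(-14)) - (16 - 2*31) = (220 + 14) - (16 - 62) = 234 - 1*(-46) = 234 + 46 = 280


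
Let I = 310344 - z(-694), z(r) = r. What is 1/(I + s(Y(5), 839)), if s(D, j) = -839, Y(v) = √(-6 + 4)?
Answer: 1/310199 ≈ 3.2237e-6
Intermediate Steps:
Y(v) = I*√2 (Y(v) = √(-2) = I*√2)
I = 311038 (I = 310344 - 1*(-694) = 310344 + 694 = 311038)
1/(I + s(Y(5), 839)) = 1/(311038 - 839) = 1/310199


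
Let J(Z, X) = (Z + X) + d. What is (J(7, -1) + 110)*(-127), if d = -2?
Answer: -14478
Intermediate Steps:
J(Z, X) = -2 + X + Z (J(Z, X) = (Z + X) - 2 = (X + Z) - 2 = -2 + X + Z)
(J(7, -1) + 110)*(-127) = ((-2 - 1 + 7) + 110)*(-127) = (4 + 110)*(-127) = 114*(-127) = -14478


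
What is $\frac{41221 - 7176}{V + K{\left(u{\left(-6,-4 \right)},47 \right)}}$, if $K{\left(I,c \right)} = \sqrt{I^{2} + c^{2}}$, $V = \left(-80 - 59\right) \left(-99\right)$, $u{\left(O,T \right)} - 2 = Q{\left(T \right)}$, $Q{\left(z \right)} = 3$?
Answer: $\frac{468493245}{189362887} - \frac{34045 \sqrt{2234}}{189362887} \approx 2.4656$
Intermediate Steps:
$u{\left(O,T \right)} = 5$ ($u{\left(O,T \right)} = 2 + 3 = 5$)
$V = 13761$ ($V = \left(-139\right) \left(-99\right) = 13761$)
$\frac{41221 - 7176}{V + K{\left(u{\left(-6,-4 \right)},47 \right)}} = \frac{41221 - 7176}{13761 + \sqrt{5^{2} + 47^{2}}} = \frac{34045}{13761 + \sqrt{25 + 2209}} = \frac{34045}{13761 + \sqrt{2234}}$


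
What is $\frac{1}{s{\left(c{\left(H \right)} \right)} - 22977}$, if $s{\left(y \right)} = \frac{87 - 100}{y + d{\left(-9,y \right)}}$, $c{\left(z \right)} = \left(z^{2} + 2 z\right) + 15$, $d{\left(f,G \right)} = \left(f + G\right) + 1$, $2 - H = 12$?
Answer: $- \frac{14}{321679} \approx -4.3522 \cdot 10^{-5}$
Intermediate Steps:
$H = -10$ ($H = 2 - 12 = -10$)
$d{\left(f,G \right)} = 1 + G + f$ ($d{\left(f,G \right)} = \left(G + f\right) + 1 = 1 + G + f$)
$c{\left(z \right)} = 15 + z^{2} + 2 z$
$s{\left(y \right)} = - \frac{13}{-8 + 2 y}$ ($s{\left(y \right)} = \frac{87 - 100}{y + \left(1 + y - 9\right)} = - \frac{13}{y + \left(-8 + y\right)} = - \frac{13}{-8 + 2 y}$)
$\frac{1}{s{\left(c{\left(H \right)} \right)} - 22977} = \frac{1}{- \frac{13}{-8 + 2 \left(15 + \left(-10\right)^{2} + 2 \left(-10\right)\right)} - 22977} = \frac{1}{- \frac{13}{-8 + 2 \left(15 + 100 - 20\right)} - 22977} = \frac{1}{- \frac{13}{-8 + 2 \cdot 95} - 22977} = \frac{1}{- \frac{13}{-8 + 190} - 22977} = \frac{1}{- \frac{13}{182} - 22977} = \frac{1}{\left(-13\right) \frac{1}{182} - 22977} = \frac{1}{- \frac{1}{14} - 22977} = \frac{1}{- \frac{321679}{14}} = - \frac{14}{321679}$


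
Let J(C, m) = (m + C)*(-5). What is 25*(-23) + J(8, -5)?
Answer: -590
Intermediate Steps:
J(C, m) = -5*C - 5*m (J(C, m) = (C + m)*(-5) = -5*C - 5*m)
25*(-23) + J(8, -5) = 25*(-23) + (-5*8 - 5*(-5)) = -575 + (-40 + 25) = -575 - 15 = -590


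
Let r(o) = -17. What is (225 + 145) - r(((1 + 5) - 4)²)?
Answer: 387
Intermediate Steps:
(225 + 145) - r(((1 + 5) - 4)²) = (225 + 145) - 1*(-17) = 370 + 17 = 387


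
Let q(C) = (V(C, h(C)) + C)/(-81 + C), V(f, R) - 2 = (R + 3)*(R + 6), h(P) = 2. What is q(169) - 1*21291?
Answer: -1873397/88 ≈ -21289.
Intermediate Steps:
V(f, R) = 2 + (3 + R)*(6 + R) (V(f, R) = 2 + (R + 3)*(R + 6) = 2 + (3 + R)*(6 + R))
q(C) = (42 + C)/(-81 + C) (q(C) = ((20 + 2² + 9*2) + C)/(-81 + C) = ((20 + 4 + 18) + C)/(-81 + C) = (42 + C)/(-81 + C))
q(169) - 1*21291 = (42 + 169)/(-81 + 169) - 1*21291 = 211/88 - 21291 = -1873397/88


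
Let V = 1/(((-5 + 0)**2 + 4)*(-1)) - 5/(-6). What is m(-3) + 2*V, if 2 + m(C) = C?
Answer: -296/87 ≈ -3.4023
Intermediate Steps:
m(C) = -2 + C
V = 139/174 (V = -1/((-5)**2 + 4) - 5*(-1/6) = -1/(25 + 4) + 5/6 = -1/29 + 5/6 = 139/174 ≈ 0.79885)
m(-3) + 2*V = (-2 - 3) + 2*(139/174) = -5 + 139/87 = -296/87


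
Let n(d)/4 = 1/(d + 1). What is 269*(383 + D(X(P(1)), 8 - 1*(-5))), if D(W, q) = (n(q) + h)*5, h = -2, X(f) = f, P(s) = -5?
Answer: 705049/7 ≈ 1.0072e+5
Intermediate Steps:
n(d) = 4/(1 + d) (n(d) = 4/(d + 1) = 4/(1 + d))
D(W, q) = -10 + 20/(1 + q) (D(W, q) = (4/(1 + q) - 2)*5 = (-2 + 4/(1 + q))*5 = -10 + 20/(1 + q))
269*(383 + D(X(P(1)), 8 - 1*(-5))) = 269*(383 + 10*(1 - (8 - 1*(-5)))/(1 + (8 - 1*(-5)))) = 269*(383 + 10*(1 - (8 + 5))/(1 + (8 + 5))) = 269*(383 + 10*(1 - 1*13)/(1 + 13)) = 269*(383 + 10*(1 - 13)/14) = 269*(383 + 10*(1/14)*(-12)) = 269*(383 - 60/7) = 269*(2621/7) = 705049/7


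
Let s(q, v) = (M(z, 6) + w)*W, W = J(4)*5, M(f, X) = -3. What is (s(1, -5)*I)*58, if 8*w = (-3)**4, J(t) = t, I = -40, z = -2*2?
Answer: -330600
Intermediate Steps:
z = -4
W = 20 (W = 4*5 = 20)
w = 81/8 (w = (1/8)*(-3)**4 = (1/8)*81 = 81/8 ≈ 10.125)
s(q, v) = 285/2 (s(q, v) = (-3 + 81/8)*20 = (57/8)*20 = 285/2)
(s(1, -5)*I)*58 = ((285/2)*(-40))*58 = -5700*58 = -330600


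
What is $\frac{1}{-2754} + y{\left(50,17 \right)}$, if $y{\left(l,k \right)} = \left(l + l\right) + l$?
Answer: $\frac{413099}{2754} \approx 150.0$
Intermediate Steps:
$y{\left(l,k \right)} = 3 l$ ($y{\left(l,k \right)} = 2 l + l = 3 l$)
$\frac{1}{-2754} + y{\left(50,17 \right)} = \frac{1}{-2754} + 3 \cdot 50 = - \frac{1}{2754} + 150 = \frac{413099}{2754}$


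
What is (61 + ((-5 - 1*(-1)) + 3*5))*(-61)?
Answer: -4392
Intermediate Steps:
(61 + ((-5 - 1*(-1)) + 3*5))*(-61) = (61 + ((-5 + 1) + 15))*(-61) = (61 + (-4 + 15))*(-61) = (61 + 11)*(-61) = 72*(-61) = -4392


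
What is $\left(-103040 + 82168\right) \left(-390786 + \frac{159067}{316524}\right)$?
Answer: $\frac{645430015542746}{79131} \approx 8.1565 \cdot 10^{9}$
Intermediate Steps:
$\left(-103040 + 82168\right) \left(-390786 + \frac{159067}{316524}\right) = - 20872 \left(-390786 + 159067 \cdot \frac{1}{316524}\right) = - 20872 \left(-390786 + \frac{159067}{316524}\right) = \left(-20872\right) \left(- \frac{123692988797}{316524}\right) = \frac{645430015542746}{79131}$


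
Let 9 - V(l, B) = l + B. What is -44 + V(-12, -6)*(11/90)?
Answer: -407/10 ≈ -40.700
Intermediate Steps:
V(l, B) = 9 - B - l (V(l, B) = 9 - (l + B) = 9 - (B + l) = 9 + (-B - l) = 9 - B - l)
-44 + V(-12, -6)*(11/90) = -44 + (9 - 1*(-6) - 1*(-12))*(11/90) = -44 + (9 + 6 + 12)*(11*(1/90)) = -44 + 27*(11/90) = -44 + 33/10 = -407/10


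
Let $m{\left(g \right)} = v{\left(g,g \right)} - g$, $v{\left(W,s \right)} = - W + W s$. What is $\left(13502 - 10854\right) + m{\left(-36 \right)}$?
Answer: $4016$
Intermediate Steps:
$m{\left(g \right)} = - g + g \left(-1 + g\right)$ ($m{\left(g \right)} = g \left(-1 + g\right) - g = - g + g \left(-1 + g\right)$)
$\left(13502 - 10854\right) + m{\left(-36 \right)} = \left(13502 - 10854\right) - 36 \left(-2 - 36\right) = 2648 - -1368 = 2648 + 1368 = 4016$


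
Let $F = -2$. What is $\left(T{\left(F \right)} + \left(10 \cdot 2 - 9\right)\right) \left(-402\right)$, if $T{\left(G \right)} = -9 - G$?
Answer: $-1608$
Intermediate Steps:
$\left(T{\left(F \right)} + \left(10 \cdot 2 - 9\right)\right) \left(-402\right) = \left(\left(-9 - -2\right) + \left(10 \cdot 2 - 9\right)\right) \left(-402\right) = \left(\left(-9 + 2\right) + \left(20 - 9\right)\right) \left(-402\right) = \left(-7 + 11\right) \left(-402\right) = 4 \left(-402\right) = -1608$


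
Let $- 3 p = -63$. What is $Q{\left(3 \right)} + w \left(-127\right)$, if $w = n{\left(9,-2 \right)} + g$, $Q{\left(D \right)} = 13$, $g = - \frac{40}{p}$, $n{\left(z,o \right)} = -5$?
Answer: $\frac{18688}{21} \approx 889.9$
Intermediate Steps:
$p = 21$ ($p = \left(- \frac{1}{3}\right) \left(-63\right) = 21$)
$g = - \frac{40}{21} \approx -1.9048$
$w = - \frac{145}{21}$ ($w = -5 - \frac{40}{21} = - \frac{145}{21} \approx -6.9048$)
$Q{\left(3 \right)} + w \left(-127\right) = 13 - - \frac{18415}{21} = 13 + \frac{18415}{21} = \frac{18688}{21}$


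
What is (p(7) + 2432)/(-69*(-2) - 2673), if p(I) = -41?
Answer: -797/845 ≈ -0.94320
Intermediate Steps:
(p(7) + 2432)/(-69*(-2) - 2673) = (-41 + 2432)/(-69*(-2) - 2673) = 2391/(138 - 2673) = 2391/(-2535) = 2391*(-1/2535) = -797/845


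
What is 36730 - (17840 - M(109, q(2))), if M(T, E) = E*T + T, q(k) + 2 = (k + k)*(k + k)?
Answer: 20525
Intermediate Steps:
q(k) = -2 + 4*k² (q(k) = -2 + (k + k)*(k + k) = -2 + (2*k)*(2*k) = -2 + 4*k²)
M(T, E) = T + E*T
36730 - (17840 - M(109, q(2))) = 36730 - (17840 - 109*(1 + (-2 + 4*2²))) = 36730 - (17840 - 109*(1 + (-2 + 4*4))) = 36730 - (17840 - 109*(1 + (-2 + 16))) = 36730 - (17840 - 109*(1 + 14)) = 36730 - (17840 - 109*15) = 36730 - (17840 - 1*1635) = 36730 - (17840 - 1635) = 36730 - 1*16205 = 36730 - 16205 = 20525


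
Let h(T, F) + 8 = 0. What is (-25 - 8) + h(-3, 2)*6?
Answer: -81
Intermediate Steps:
h(T, F) = -8 (h(T, F) = -8 + 0 = -8)
(-25 - 8) + h(-3, 2)*6 = (-25 - 8) - 8*6 = -33 - 48 = -81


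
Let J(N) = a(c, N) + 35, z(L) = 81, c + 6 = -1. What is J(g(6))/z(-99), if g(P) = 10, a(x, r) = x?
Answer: 28/81 ≈ 0.34568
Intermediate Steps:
c = -7 (c = -6 - 1 = -7)
J(N) = 28 (J(N) = -7 + 35 = 28)
J(g(6))/z(-99) = 28/81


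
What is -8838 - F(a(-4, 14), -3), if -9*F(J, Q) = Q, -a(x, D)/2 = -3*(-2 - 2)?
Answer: -26515/3 ≈ -8838.3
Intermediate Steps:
a(x, D) = -24 (a(x, D) = -(-6)*(-2 - 2) = -(-6)*(-4) = -2*12 = -24)
F(J, Q) = -Q/9
-8838 - F(a(-4, 14), -3) = -8838 - (-1)*(-3)/9 = -8838 - 1*⅓ = -8838 - ⅓ = -26515/3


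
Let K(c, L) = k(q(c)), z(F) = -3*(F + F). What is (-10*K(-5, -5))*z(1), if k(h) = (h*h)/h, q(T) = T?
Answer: -300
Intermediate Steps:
z(F) = -6*F
k(h) = h (k(h) = h**2/h = h)
K(c, L) = c
(-10*K(-5, -5))*z(1) = (-10*(-5))*(-6*1) = 50*(-6) = -300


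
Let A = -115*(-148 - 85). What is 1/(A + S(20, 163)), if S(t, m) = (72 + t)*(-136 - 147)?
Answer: 1/759 ≈ 0.0013175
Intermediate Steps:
S(t, m) = -20376 - 283*t (S(t, m) = (72 + t)*(-283) = -20376 - 283*t)
A = 26795 (A = -115*(-233) = 26795)
1/(A + S(20, 163)) = 1/(26795 + (-20376 - 283*20)) = 1/(26795 + (-20376 - 5660)) = 1/(26795 - 26036) = 1/759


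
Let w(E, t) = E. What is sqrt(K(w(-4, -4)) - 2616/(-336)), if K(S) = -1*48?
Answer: I*sqrt(7882)/14 ≈ 6.3415*I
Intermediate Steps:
K(S) = -48
sqrt(K(w(-4, -4)) - 2616/(-336)) = sqrt(-48 - 2616/(-336)) = sqrt(-48 - 2616*(-1/336)) = sqrt(-48 + 109/14) = sqrt(-563/14) = I*sqrt(7882)/14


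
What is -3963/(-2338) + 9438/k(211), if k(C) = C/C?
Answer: 22070007/2338 ≈ 9439.7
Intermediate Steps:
k(C) = 1
-3963/(-2338) + 9438/k(211) = -3963/(-2338) + 9438/1 = -3963*(-1/2338) + 9438*1 = 3963/2338 + 9438 = 22070007/2338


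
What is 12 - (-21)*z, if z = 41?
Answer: 873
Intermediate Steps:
12 - (-21)*z = 12 - (-21)*41 = 12 - 21*(-41) = 12 + 861 = 873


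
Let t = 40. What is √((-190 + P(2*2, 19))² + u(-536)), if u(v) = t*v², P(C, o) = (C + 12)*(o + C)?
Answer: 2*√2880881 ≈ 3394.6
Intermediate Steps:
P(C, o) = (12 + C)*(C + o)
u(v) = 40*v²
√((-190 + P(2*2, 19))² + u(-536)) = √((-190 + ((2*2)² + 12*(2*2) + 12*19 + (2*2)*19))² + 40*(-536)²) = √((-190 + (4² + 12*4 + 228 + 4*19))² + 40*287296) = √((-190 + (16 + 48 + 228 + 76))² + 11491840) = √((-190 + 368)² + 11491840) = √(178² + 11491840) = √(31684 + 11491840) = √11523524 = 2*√2880881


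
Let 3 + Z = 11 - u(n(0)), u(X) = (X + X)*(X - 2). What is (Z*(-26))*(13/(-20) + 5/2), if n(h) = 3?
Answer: -481/5 ≈ -96.200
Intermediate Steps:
u(X) = 2*X*(-2 + X) (u(X) = (2*X)*(-2 + X) = 2*X*(-2 + X))
Z = 2 (Z = -3 + (11 - 2*3*(-2 + 3)) = -3 + (11 - 2*3) = -3 + (11 - 1*6) = -3 + (11 - 6) = -3 + 5 = 2)
(Z*(-26))*(13/(-20) + 5/2) = (2*(-26))*(13/(-20) + 5/2) = -52*(13*(-1/20) + 5*(½)) = -52*(-13/20 + 5/2) = -52*37/20 = -481/5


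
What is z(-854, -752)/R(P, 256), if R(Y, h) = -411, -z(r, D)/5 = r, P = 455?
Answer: -4270/411 ≈ -10.389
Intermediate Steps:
z(r, D) = -5*r
z(-854, -752)/R(P, 256) = -5*(-854)/(-411) = 4270*(-1/411) = -4270/411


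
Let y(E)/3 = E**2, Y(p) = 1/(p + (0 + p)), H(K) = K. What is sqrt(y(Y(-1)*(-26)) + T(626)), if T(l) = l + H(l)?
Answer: sqrt(1759) ≈ 41.940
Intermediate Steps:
Y(p) = 1/(2*p) (Y(p) = 1/(p + p) = 1/(2*p))
T(l) = 2*l (T(l) = l + l = 2*l)
y(E) = 3*E**2
sqrt(y(Y(-1)*(-26)) + T(626)) = sqrt(3*(((1/2)/(-1))*(-26))**2 + 2*626) = sqrt(3*(((1/2)*(-1))*(-26))**2 + 1252) = sqrt(3*(-1/2*(-26))**2 + 1252) = sqrt(3*13**2 + 1252) = sqrt(3*169 + 1252) = sqrt(507 + 1252) = sqrt(1759)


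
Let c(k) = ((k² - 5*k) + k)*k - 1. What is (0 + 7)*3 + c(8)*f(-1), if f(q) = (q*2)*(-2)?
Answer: 1041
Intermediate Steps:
c(k) = -1 + k*(k² - 4*k) (c(k) = (k² - 4*k)*k - 1 = k*(k² - 4*k) - 1 = -1 + k*(k² - 4*k))
f(q) = -4*q (f(q) = (2*q)*(-2) = -4*q)
(0 + 7)*3 + c(8)*f(-1) = (0 + 7)*3 + (-1 + 8³ - 4*8²)*(-4*(-1)) = 7*3 + (-1 + 512 - 4*64)*4 = 21 + (-1 + 512 - 256)*4 = 21 + 255*4 = 21 + 1020 = 1041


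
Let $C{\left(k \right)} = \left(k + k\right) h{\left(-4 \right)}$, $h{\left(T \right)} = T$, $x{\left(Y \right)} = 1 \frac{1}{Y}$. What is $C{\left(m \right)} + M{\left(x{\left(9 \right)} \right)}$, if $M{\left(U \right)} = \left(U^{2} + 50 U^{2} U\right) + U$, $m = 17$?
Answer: $- \frac{99004}{729} \approx -135.81$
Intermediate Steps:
$x{\left(Y \right)} = \frac{1}{Y}$
$C{\left(k \right)} = - 8 k$ ($C{\left(k \right)} = \left(k + k\right) \left(-4\right) = 2 k \left(-4\right) = - 8 k$)
$M{\left(U \right)} = U + U^{2} + 50 U^{3}$ ($M{\left(U \right)} = \left(U^{2} + 50 U^{3}\right) + U = U + U^{2} + 50 U^{3}$)
$C{\left(m \right)} + M{\left(x{\left(9 \right)} \right)} = \left(-8\right) 17 + \frac{1 + \frac{1}{9} + 50 \left(\frac{1}{9}\right)^{2}}{9} = -136 + \frac{1 + \frac{1}{9} + \frac{50}{81}}{9} = -136 + \frac{1}{9} \cdot \frac{140}{81} = -136 + \frac{140}{729} = - \frac{99004}{729}$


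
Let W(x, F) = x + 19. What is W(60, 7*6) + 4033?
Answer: 4112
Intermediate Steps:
W(x, F) = 19 + x
W(60, 7*6) + 4033 = (19 + 60) + 4033 = 79 + 4033 = 4112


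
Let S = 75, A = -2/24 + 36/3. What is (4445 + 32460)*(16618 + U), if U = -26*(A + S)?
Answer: 3179328845/6 ≈ 5.2989e+8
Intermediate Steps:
A = 143/12 (A = -2*1/24 + 36*(⅓) = -1/12 + 12 = 143/12 ≈ 11.917)
U = -13559/6 (U = -26*(143/12 + 75) = -26*1043/12 = -13559/6 ≈ -2259.8)
(4445 + 32460)*(16618 + U) = (4445 + 32460)*(16618 - 13559/6) = 36905*(86149/6) = 3179328845/6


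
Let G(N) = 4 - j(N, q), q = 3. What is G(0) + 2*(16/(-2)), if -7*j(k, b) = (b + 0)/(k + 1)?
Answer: -81/7 ≈ -11.571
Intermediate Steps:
j(k, b) = -b/(7*(1 + k)) (j(k, b) = -(b + 0)/(7*(k + 1)) = -b/(7*(1 + k)))
G(N) = 4 + 3/(7 + 7*N) (G(N) = 4 - (-1)*3/(7 + 7*N) = 4 - (-3)/(7 + 7*N) = 4 + 3/(7 + 7*N))
G(0) + 2*(16/(-2)) = (31 + 28*0)/(7*(1 + 0)) + 2*(16/(-2)) = (1/7)*(31 + 0)/1 + 2*(16*(-1/2)) = (1/7)*1*31 + 2*(-8) = 31/7 - 16 = -81/7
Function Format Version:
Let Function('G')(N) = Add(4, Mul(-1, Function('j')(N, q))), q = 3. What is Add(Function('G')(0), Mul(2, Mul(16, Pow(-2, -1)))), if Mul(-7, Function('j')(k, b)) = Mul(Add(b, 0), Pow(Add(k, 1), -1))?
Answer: Rational(-81, 7) ≈ -11.571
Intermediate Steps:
Function('j')(k, b) = Mul(Rational(-1, 7), b, Pow(Add(1, k), -1)) (Function('j')(k, b) = Mul(Rational(-1, 7), Mul(Add(b, 0), Pow(Add(k, 1), -1))) = Mul(Rational(-1, 7), Mul(b, Pow(Add(1, k), -1))) = Mul(Rational(-1, 7), b, Pow(Add(1, k), -1)))
Function('G')(N) = Add(4, Mul(3, Pow(Add(7, Mul(7, N)), -1))) (Function('G')(N) = Add(4, Mul(-1, Mul(-1, 3, Pow(Add(7, Mul(7, N)), -1)))) = Add(4, Mul(-1, Mul(-3, Pow(Add(7, Mul(7, N)), -1)))) = Add(4, Mul(3, Pow(Add(7, Mul(7, N)), -1))))
Add(Function('G')(0), Mul(2, Mul(16, Pow(-2, -1)))) = Add(Mul(Rational(1, 7), Pow(Add(1, 0), -1), Add(31, Mul(28, 0))), Mul(2, Mul(16, Pow(-2, -1)))) = Add(Mul(Rational(1, 7), Pow(1, -1), Add(31, 0)), Mul(2, Mul(16, Rational(-1, 2)))) = Add(Mul(Rational(1, 7), 1, 31), Mul(2, -8)) = Add(Rational(31, 7), -16) = Rational(-81, 7)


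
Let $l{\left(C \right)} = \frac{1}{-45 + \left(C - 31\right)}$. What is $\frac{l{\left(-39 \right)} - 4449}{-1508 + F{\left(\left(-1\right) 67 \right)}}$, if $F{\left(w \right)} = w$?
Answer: $\frac{511636}{181125} \approx 2.8248$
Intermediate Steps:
$l{\left(C \right)} = \frac{1}{-76 + C}$ ($l{\left(C \right)} = \frac{1}{-45 + \left(-31 + C\right)} = \frac{1}{-76 + C}$)
$\frac{l{\left(-39 \right)} - 4449}{-1508 + F{\left(\left(-1\right) 67 \right)}} = \frac{\frac{1}{-76 - 39} - 4449}{-1508 - 67} = \frac{\frac{1}{-115} - 4449}{-1508 - 67} = \frac{- \frac{1}{115} - 4449}{-1575} = \left(- \frac{511636}{115}\right) \left(- \frac{1}{1575}\right) = \frac{511636}{181125}$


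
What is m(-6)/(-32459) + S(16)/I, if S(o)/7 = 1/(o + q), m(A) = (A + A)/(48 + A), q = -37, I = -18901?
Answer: 340619/12883658739 ≈ 2.6438e-5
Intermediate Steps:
m(A) = 2*A/(48 + A) (m(A) = (2*A)/(48 + A) = 2*A/(48 + A))
S(o) = 7/(-37 + o) (S(o) = 7/(o - 37) = 7/(-37 + o))
m(-6)/(-32459) + S(16)/I = (2*(-6)/(48 - 6))/(-32459) + (7/(-37 + 16))/(-18901) = (2*(-6)/42)*(-1/32459) + (7/(-21))*(-1/18901) = (2*(-6)*(1/42))*(-1/32459) + (7*(-1/21))*(-1/18901) = -2/7*(-1/32459) - ⅓*(-1/18901) = 2/227213 + 1/56703 = 340619/12883658739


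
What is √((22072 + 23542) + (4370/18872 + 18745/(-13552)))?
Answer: √491415021804749/103796 ≈ 213.57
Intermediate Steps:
√((22072 + 23542) + (4370/18872 + 18745/(-13552))) = √(45614 + (4370*(1/18872) + 18745*(-1/13552))) = √(45614 + (2185/9436 - 18745/13552)) = √(45614 - 5259525/4567024) = √(208314973211/4567024) = √491415021804749/103796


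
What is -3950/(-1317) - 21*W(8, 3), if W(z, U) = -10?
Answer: 280520/1317 ≈ 213.00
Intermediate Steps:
-3950/(-1317) - 21*W(8, 3) = -3950/(-1317) - 21*(-10) = -3950*(-1/1317) - 1*(-210) = 3950/1317 + 210 = 280520/1317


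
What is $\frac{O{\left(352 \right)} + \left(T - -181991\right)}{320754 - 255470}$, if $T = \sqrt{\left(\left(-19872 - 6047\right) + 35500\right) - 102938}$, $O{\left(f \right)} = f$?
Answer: $\frac{9597}{3436} + \frac{3 i \sqrt{10373}}{65284} \approx 2.7931 + 0.0046802 i$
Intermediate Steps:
$T = 3 i \sqrt{10373}$ ($T = \sqrt{\left(-25919 + 35500\right) - 102938} = \sqrt{9581 - 102938} = \sqrt{-93357} = 3 i \sqrt{10373} \approx 305.54 i$)
$\frac{O{\left(352 \right)} + \left(T - -181991\right)}{320754 - 255470} = \frac{352 + \left(3 i \sqrt{10373} - -181991\right)}{320754 - 255470} = \frac{352 + \left(3 i \sqrt{10373} + 181991\right)}{65284} = \left(352 + \left(181991 + 3 i \sqrt{10373}\right)\right) \frac{1}{65284} = \left(182343 + 3 i \sqrt{10373}\right) \frac{1}{65284} = \frac{9597}{3436} + \frac{3 i \sqrt{10373}}{65284}$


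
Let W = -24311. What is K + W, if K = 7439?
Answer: -16872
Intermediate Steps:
K + W = 7439 - 24311 = -16872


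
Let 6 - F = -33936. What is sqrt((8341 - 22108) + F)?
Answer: 5*sqrt(807) ≈ 142.04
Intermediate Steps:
F = 33942 (F = 6 - 1*(-33936) = 6 + 33936 = 33942)
sqrt((8341 - 22108) + F) = sqrt((8341 - 22108) + 33942) = sqrt(-13767 + 33942) = sqrt(20175) = 5*sqrt(807)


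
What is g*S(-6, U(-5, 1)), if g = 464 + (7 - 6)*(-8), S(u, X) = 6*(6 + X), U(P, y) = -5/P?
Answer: 19152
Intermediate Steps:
S(u, X) = 36 + 6*X
g = 456 (g = 464 + 1*(-8) = 464 - 8 = 456)
g*S(-6, U(-5, 1)) = 456*(36 + 6*(-5/(-5))) = 456*(36 + 6*(-5*(-1/5))) = 456*(36 + 6*1) = 456*(36 + 6) = 456*42 = 19152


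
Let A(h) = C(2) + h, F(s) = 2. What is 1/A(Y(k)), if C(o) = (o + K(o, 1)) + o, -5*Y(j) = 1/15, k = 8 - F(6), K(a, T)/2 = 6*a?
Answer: 75/2099 ≈ 0.035731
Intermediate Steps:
K(a, T) = 12*a (K(a, T) = 2*(6*a) = 12*a)
k = 6 (k = 8 - 1*2 = 8 - 2 = 6)
Y(j) = -1/75 (Y(j) = -1/5/15 = -1/5*1/15 = -1/75)
C(o) = 14*o (C(o) = (o + 12*o) + o = 13*o + o = 14*o)
A(h) = 28 + h (A(h) = 14*2 + h = 28 + h)
1/A(Y(k)) = 1/(28 - 1/75) = 1/(2099/75) = 75/2099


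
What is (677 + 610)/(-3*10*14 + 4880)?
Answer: 1287/4460 ≈ 0.28857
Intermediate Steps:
(677 + 610)/(-3*10*14 + 4880) = 1287/(-30*14 + 4880) = 1287/(-420 + 4880) = 1287/4460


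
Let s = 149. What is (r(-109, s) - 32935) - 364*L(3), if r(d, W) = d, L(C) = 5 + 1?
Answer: -35228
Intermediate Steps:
L(C) = 6
(r(-109, s) - 32935) - 364*L(3) = (-109 - 32935) - 364*6 = -33044 - 2184 = -35228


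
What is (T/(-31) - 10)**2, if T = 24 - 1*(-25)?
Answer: 128881/961 ≈ 134.11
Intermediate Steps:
T = 49 (T = 24 + 25 = 49)
(T/(-31) - 10)**2 = (49/(-31) - 10)**2 = (49*(-1/31) - 10)**2 = (-49/31 - 10)**2 = (-359/31)**2 = 128881/961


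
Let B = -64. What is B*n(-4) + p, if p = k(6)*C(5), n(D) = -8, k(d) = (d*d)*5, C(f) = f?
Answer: 1412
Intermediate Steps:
k(d) = 5*d² (k(d) = d²*5 = 5*d²)
p = 900 (p = (5*6²)*5 = (5*36)*5 = 180*5 = 900)
B*n(-4) + p = -64*(-8) + 900 = 512 + 900 = 1412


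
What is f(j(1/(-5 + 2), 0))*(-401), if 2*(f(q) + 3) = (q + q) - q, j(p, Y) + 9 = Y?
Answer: 6015/2 ≈ 3007.5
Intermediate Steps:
j(p, Y) = -9 + Y
f(q) = -3 + q/2 (f(q) = -3 + ((q + q) - q)/2 = -3 + (2*q - q)/2 = -3 + q/2)
f(j(1/(-5 + 2), 0))*(-401) = (-3 + (-9 + 0)/2)*(-401) = (-3 + (½)*(-9))*(-401) = (-3 - 9/2)*(-401) = -15/2*(-401) = 6015/2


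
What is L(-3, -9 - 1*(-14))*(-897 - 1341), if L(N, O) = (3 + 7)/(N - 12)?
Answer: 1492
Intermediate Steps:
L(N, O) = 10/(-12 + N)
L(-3, -9 - 1*(-14))*(-897 - 1341) = (10/(-12 - 3))*(-897 - 1341) = (10/(-15))*(-2238) = (10*(-1/15))*(-2238) = -2/3*(-2238) = 1492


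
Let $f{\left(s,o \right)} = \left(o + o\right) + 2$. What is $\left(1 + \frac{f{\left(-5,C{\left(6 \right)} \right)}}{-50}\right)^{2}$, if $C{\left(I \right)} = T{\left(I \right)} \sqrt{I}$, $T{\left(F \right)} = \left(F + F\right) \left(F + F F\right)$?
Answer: $\frac{1524672}{625} - \frac{24192 \sqrt{6}}{625} \approx 2344.7$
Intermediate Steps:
$T{\left(F \right)} = 2 F \left(F + F^{2}\right)$
$C{\left(I \right)} = 2 I^{\frac{5}{2}} \left(1 + I\right)$ ($C{\left(I \right)} = 2 I^{2} \left(1 + I\right) \sqrt{I} = 2 I^{\frac{5}{2}} \left(1 + I\right)$)
$f{\left(s,o \right)} = 2 + 2 o$ ($f{\left(s,o \right)} = 2 o + 2 = 2 + 2 o$)
$\left(1 + \frac{f{\left(-5,C{\left(6 \right)} \right)}}{-50}\right)^{2} = \left(1 + \frac{2 + 2 \cdot 2 \cdot 6^{\frac{5}{2}} \left(1 + 6\right)}{-50}\right)^{2} = \left(1 + \left(2 + 2 \cdot 2 \cdot 36 \sqrt{6} \cdot 7\right) \left(- \frac{1}{50}\right)\right)^{2} = \left(1 + \left(2 + 2 \cdot 504 \sqrt{6}\right) \left(- \frac{1}{50}\right)\right)^{2} = \left(1 + \left(2 + 1008 \sqrt{6}\right) \left(- \frac{1}{50}\right)\right)^{2} = \left(1 - \left(\frac{1}{25} + \frac{504 \sqrt{6}}{25}\right)\right)^{2} = \left(\frac{24}{25} - \frac{504 \sqrt{6}}{25}\right)^{2}$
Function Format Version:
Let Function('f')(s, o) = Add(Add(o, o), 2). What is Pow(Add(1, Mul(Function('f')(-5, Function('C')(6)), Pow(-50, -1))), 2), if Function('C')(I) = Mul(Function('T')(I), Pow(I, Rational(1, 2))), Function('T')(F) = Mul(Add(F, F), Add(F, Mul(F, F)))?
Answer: Add(Rational(1524672, 625), Mul(Rational(-24192, 625), Pow(6, Rational(1, 2)))) ≈ 2344.7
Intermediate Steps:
Function('T')(F) = Mul(2, F, Add(F, Pow(F, 2))) (Function('T')(F) = Mul(Mul(2, F), Add(F, Pow(F, 2))) = Mul(2, F, Add(F, Pow(F, 2))))
Function('C')(I) = Mul(2, Pow(I, Rational(5, 2)), Add(1, I)) (Function('C')(I) = Mul(Mul(2, Pow(I, 2), Add(1, I)), Pow(I, Rational(1, 2))) = Mul(2, Pow(I, Rational(5, 2)), Add(1, I)))
Function('f')(s, o) = Add(2, Mul(2, o)) (Function('f')(s, o) = Add(Mul(2, o), 2) = Add(2, Mul(2, o)))
Pow(Add(1, Mul(Function('f')(-5, Function('C')(6)), Pow(-50, -1))), 2) = Pow(Add(1, Mul(Add(2, Mul(2, Mul(2, Pow(6, Rational(5, 2)), Add(1, 6)))), Pow(-50, -1))), 2) = Pow(Add(1, Mul(Add(2, Mul(2, Mul(2, Mul(36, Pow(6, Rational(1, 2))), 7))), Rational(-1, 50))), 2) = Pow(Add(1, Mul(Add(2, Mul(2, Mul(504, Pow(6, Rational(1, 2))))), Rational(-1, 50))), 2) = Pow(Add(1, Mul(Add(2, Mul(1008, Pow(6, Rational(1, 2)))), Rational(-1, 50))), 2) = Pow(Add(1, Add(Rational(-1, 25), Mul(Rational(-504, 25), Pow(6, Rational(1, 2))))), 2) = Pow(Add(Rational(24, 25), Mul(Rational(-504, 25), Pow(6, Rational(1, 2)))), 2)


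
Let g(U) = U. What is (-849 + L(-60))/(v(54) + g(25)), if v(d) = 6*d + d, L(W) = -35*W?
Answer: 1251/403 ≈ 3.1042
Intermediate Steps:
v(d) = 7*d
(-849 + L(-60))/(v(54) + g(25)) = (-849 - 35*(-60))/(7*54 + 25) = (-849 + 2100)/(378 + 25) = 1251/403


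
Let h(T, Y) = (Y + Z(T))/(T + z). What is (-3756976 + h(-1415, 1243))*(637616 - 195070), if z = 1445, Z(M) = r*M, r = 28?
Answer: -24948012307361/15 ≈ -1.6632e+12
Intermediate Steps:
Z(M) = 28*M
h(T, Y) = (Y + 28*T)/(1445 + T) (h(T, Y) = (Y + 28*T)/(T + 1445) = (Y + 28*T)/(1445 + T))
(-3756976 + h(-1415, 1243))*(637616 - 195070) = (-3756976 + (1243 + 28*(-1415))/(1445 - 1415))*(637616 - 195070) = (-3756976 + (1243 - 39620)/30)*442546 = (-3756976 + (1/30)*(-38377))*442546 = (-3756976 - 38377/30)*442546 = -112747657/30*442546 = -24948012307361/15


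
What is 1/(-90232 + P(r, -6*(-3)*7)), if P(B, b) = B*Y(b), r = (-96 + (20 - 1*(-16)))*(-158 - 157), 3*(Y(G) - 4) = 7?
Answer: 1/29468 ≈ 3.3935e-5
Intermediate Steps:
Y(G) = 19/3 (Y(G) = 4 + (1/3)*7 = 4 + 7/3 = 19/3)
r = 18900 (r = (-96 + (20 + 16))*(-315) = (-96 + 36)*(-315) = -60*(-315) = 18900)
P(B, b) = 19*B/3 (P(B, b) = B*(19/3) = 19*B/3)
1/(-90232 + P(r, -6*(-3)*7)) = 1/(-90232 + (19/3)*18900) = 1/(-90232 + 119700) = 1/29468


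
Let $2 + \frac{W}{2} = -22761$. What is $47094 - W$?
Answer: $92620$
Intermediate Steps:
$W = -45526$ ($W = -4 + 2 \left(-22761\right) = -4 - 45522 = -45526$)
$47094 - W = 47094 - -45526 = 47094 + 45526 = 92620$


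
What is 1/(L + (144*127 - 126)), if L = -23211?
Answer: -1/5049 ≈ -0.00019806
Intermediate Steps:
1/(L + (144*127 - 126)) = 1/(-23211 + (144*127 - 126)) = 1/(-23211 + (18288 - 126)) = 1/(-23211 + 18162) = 1/(-5049) = -1/5049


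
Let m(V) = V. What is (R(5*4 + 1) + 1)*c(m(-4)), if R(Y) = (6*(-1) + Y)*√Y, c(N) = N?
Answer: -4 - 60*√21 ≈ -278.95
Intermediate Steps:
R(Y) = √Y*(-6 + Y) (R(Y) = (-6 + Y)*√Y = √Y*(-6 + Y))
(R(5*4 + 1) + 1)*c(m(-4)) = (√(5*4 + 1)*(-6 + (5*4 + 1)) + 1)*(-4) = (√(20 + 1)*(-6 + (20 + 1)) + 1)*(-4) = (√21*(-6 + 21) + 1)*(-4) = (√21*15 + 1)*(-4) = (15*√21 + 1)*(-4) = (1 + 15*√21)*(-4) = -4 - 60*√21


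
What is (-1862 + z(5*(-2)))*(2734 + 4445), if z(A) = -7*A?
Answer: -12864768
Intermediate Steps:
(-1862 + z(5*(-2)))*(2734 + 4445) = (-1862 - 35*(-2))*(2734 + 4445) = (-1862 - 7*(-10))*7179 = (-1862 + 70)*7179 = -1792*7179 = -12864768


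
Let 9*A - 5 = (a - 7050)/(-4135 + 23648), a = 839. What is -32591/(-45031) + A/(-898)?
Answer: 2567809726516/3550785898023 ≈ 0.72317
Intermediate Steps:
A = 91354/175617 (A = 5/9 + ((839 - 7050)/(-4135 + 23648))/9 = 5/9 + (-6211/19513)/9 = 5/9 + (-6211*1/19513)/9 = 5/9 + (⅑)*(-6211/19513) = 5/9 - 6211/175617 = 91354/175617 ≈ 0.52019)
-32591/(-45031) + A/(-898) = -32591/(-45031) + (91354/175617)/(-898) = -32591*(-1/45031) + (91354/175617)*(-1/898) = 32591/45031 - 45677/78852033 = 2567809726516/3550785898023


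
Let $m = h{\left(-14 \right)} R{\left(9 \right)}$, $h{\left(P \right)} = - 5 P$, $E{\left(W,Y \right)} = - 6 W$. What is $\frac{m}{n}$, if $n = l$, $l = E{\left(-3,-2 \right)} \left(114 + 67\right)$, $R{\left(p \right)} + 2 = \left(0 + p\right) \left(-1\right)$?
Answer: $- \frac{385}{1629} \approx -0.23634$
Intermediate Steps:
$R{\left(p \right)} = -2 - p$ ($R{\left(p \right)} = -2 + \left(0 + p\right) \left(-1\right) = -2 + p \left(-1\right) = -2 - p$)
$l = 3258$ ($l = \left(-6\right) \left(-3\right) \left(114 + 67\right) = 18 \cdot 181 = 3258$)
$m = -770$ ($m = \left(-5\right) \left(-14\right) \left(-2 - 9\right) = 70 \left(-2 - 9\right) = 70 \left(-11\right) = -770$)
$n = 3258$
$\frac{m}{n} = - \frac{770}{3258} = \left(-770\right) \frac{1}{3258} = - \frac{385}{1629}$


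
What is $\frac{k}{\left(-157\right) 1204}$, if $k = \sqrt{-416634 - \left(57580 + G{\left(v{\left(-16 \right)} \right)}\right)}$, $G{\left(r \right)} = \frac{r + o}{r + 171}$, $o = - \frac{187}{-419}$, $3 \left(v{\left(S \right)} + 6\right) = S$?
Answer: $- \frac{i \sqrt{19101759888240629}}{37938108628} \approx - 0.003643 i$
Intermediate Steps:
$v{\left(S \right)} = -6 + \frac{S}{3}$
$o = \frac{187}{419}$ ($o = \left(-187\right) \left(- \frac{1}{419}\right) = \frac{187}{419} \approx 0.4463$)
$G{\left(r \right)} = \frac{\frac{187}{419} + r}{171 + r}$ ($G{\left(r \right)} = \frac{r + \frac{187}{419}}{r + 171} = \frac{\frac{187}{419} + r}{171 + r}$)
$k = \frac{i \sqrt{19101759888240629}}{200701}$ ($k = \sqrt{-416634 - \left(57580 + \frac{\frac{187}{419} + \left(-6 + \frac{1}{3} \left(-16\right)\right)}{171 + \left(-6 + \frac{1}{3} \left(-16\right)\right)}\right)} = \sqrt{-416634 - \left(57580 + \frac{\frac{187}{419} - \frac{34}{3}}{171 - \frac{34}{3}}\right)} = \sqrt{-416634 - \left(57580 + \frac{1}{\frac{479}{3}} \left(- \frac{13685}{1257}\right)\right)} = \sqrt{-416634 - \left(57580 + \frac{3}{479} \left(- \frac{13685}{1257}\right)\right)} = \sqrt{-416634 - \frac{11556349895}{200701}} = \sqrt{- \frac{95175210329}{200701}} = \frac{i \sqrt{19101759888240629}}{200701} \approx 688.63 i$)
$\frac{k}{\left(-157\right) 1204} = \frac{\frac{1}{200701} i \sqrt{19101759888240629}}{\left(-157\right) 1204} = \frac{\frac{1}{200701} i \sqrt{19101759888240629}}{-189028} = \frac{i \sqrt{19101759888240629}}{200701} \left(- \frac{1}{189028}\right) = - \frac{i \sqrt{19101759888240629}}{37938108628}$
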